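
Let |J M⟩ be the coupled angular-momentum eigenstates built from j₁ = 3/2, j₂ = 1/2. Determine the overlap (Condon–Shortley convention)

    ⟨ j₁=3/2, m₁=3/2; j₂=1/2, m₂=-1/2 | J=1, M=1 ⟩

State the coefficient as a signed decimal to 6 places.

+√(3/4) ≈ +0.866025

triangle: 1!*2!*0!/4! = 2/24
(j±m)!: 3!*0!*0!*1!*2!*0! = 12
prefactor² = (2J+1)*Δ*N² = 3
  k=0: +1/(0!*1!*0!*0!*2!*0!) = 1/2
Σ = 1/2  ⇒  CG² = 3*1/2² = 3/4
CG = +√(3/4) = +0.866025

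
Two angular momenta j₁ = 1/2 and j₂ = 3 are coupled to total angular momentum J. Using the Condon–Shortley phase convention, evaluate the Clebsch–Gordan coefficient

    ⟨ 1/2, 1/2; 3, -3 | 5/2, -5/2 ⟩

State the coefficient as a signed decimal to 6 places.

triangle: 1!×0!×5!/7! = 120/5040
(j±m)!: 1!×0!×0!×6!×0!×5! = 86400
prefactor² = (2J+1)×Δ×N² = 86400/7
  k=0: +1/(0!×1!×0!×0!×0!×5!) = 1/120
Σ = 1/120  ⇒  CG² = 86400/7×1/120² = 6/7
CG = +√(6/7) = +0.925820

+√(6/7) = +0.925820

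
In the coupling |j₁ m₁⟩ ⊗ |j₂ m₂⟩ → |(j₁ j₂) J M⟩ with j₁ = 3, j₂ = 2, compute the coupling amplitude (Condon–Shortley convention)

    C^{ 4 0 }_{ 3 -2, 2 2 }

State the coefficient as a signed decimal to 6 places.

√[9·1!5!3!/10! · 1!5!4!0!4!4!] = √(20736/7)
  +(−1)^1/∏(1,0,4,3,1,0)! = -1/144  (running -1/144)
⟨..|..⟩ = √(20736/7)·(-1/144) = -0.377964

−√(1/7) ≈ -0.377964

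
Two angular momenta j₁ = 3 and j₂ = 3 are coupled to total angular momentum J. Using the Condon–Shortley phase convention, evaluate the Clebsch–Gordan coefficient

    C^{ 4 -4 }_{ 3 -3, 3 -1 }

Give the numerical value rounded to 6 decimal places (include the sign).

+√(3/11) = +0.522233

j₁+j₂−J=2  J+j₁−j₂=4  J−j₁+j₂=4  j₁+j₂+J+1=11
(j₁±m₁, j₂±m₂, J±M) = (0,6,2,4,0,8)
P² = 3981312/11
sum k=2..2:
  [2] +1/1152 = 1/1152
S = 1/1152
C² = P²·S² = 3/11 ; C = +0.522233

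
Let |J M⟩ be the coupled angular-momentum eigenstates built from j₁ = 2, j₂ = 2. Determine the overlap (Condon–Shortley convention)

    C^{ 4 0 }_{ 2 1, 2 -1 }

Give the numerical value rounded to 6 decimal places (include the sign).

j₁+j₂−J=0  J+j₁−j₂=4  J−j₁+j₂=4  j₁+j₂+J+1=9
(j₁±m₁, j₂±m₂, J±M) = (3,1,1,3,4,4)
P² = 10368/35
sum k=0..0:
  [0] +1/36 = 1/36
S = 1/36
C² = P²·S² = 8/35 ; C = +0.478091

+√(8/35) = +0.478091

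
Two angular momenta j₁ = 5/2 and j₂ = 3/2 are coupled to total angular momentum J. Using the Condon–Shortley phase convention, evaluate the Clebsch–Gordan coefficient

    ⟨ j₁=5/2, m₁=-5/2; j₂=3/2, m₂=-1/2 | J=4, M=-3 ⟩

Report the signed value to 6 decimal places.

+0.612372  (= +√(3/8))

triangle: 0!·5!·3!/9! = 720/362880
(j±m)!: 0!·5!·1!·2!·1!·7! = 1209600
prefactor² = (2J+1)·Δ·N² = 21600
  k=0: +1/(0!·0!·5!·1!·0!·2!) = 1/240
Σ = 1/240  ⇒  CG² = 21600·1/240² = 3/8
CG = +√(3/8) = +0.612372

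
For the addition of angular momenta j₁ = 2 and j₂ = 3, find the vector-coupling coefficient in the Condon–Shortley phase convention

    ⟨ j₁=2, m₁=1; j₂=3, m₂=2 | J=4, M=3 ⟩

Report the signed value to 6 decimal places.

−√(1/20) ≈ -0.223607

j₁+j₂−J=1  J+j₁−j₂=3  J−j₁+j₂=5  j₁+j₂+J+1=10
(j₁±m₁, j₂±m₂, J±M) = (3,1,5,1,7,1)
P² = 6480
sum k=0..1:
  [0] +1/240 = 1/240
  [1] −1/144 = -1/144
S = -1/360
C² = P²·S² = 1/20 ; C = -0.223607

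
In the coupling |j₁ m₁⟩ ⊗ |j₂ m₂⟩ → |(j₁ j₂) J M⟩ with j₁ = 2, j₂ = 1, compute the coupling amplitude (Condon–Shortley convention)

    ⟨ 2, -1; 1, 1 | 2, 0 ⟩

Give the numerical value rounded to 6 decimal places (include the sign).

triangle: 1!×3!×1!/6! = 6/720
(j±m)!: 1!×3!×2!×0!×2!×2! = 48
prefactor² = (2J+1)×Δ×N² = 2
  k=1: −1/(1!×0!×2!×1!×1!×0!) = -1/2
Σ = -1/2  ⇒  CG² = 2×(-1/2)² = 1/2
CG = −√(1/2) = -0.707107

−√(1/2) ≈ -0.707107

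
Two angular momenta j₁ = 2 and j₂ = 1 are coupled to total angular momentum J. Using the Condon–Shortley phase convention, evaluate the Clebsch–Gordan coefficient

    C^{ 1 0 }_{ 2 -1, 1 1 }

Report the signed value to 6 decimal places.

triangle: 2!×2!×0!/5! = 4/120
(j±m)!: 1!×3!×2!×0!×1!×1! = 12
prefactor² = (2J+1)×Δ×N² = 6/5
  k=2: +1/(2!×0!×1!×0!×1!×0!) = 1/2
Σ = 1/2  ⇒  CG² = 6/5×1/2² = 3/10
CG = +√(3/10) = +0.547723

+0.547723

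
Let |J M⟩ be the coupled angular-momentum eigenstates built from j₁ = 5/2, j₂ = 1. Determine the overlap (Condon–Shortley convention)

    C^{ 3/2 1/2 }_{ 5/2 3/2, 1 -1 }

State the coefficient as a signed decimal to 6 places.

triangle: 2!*3!*0!/6! = 12/720
(j±m)!: 4!*1!*0!*2!*2!*1! = 96
prefactor² = (2J+1)*Δ*N² = 32/5
  k=0: +1/(0!*2!*1!*0!*2!*0!) = 1/4
Σ = 1/4  ⇒  CG² = 32/5*1/4² = 2/5
CG = +√(2/5) = +0.632456

+0.632456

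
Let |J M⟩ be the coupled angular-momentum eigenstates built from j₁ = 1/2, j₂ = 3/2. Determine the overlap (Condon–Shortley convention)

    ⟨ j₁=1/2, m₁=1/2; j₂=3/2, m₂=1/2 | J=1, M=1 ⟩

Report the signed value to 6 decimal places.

triangle: 1!·0!·2!/4! = 2/24
(j±m)!: 1!·0!·2!·1!·2!·0! = 4
prefactor² = (2J+1)·Δ·N² = 1
  k=0: +1/(0!·1!·0!·2!·0!·0!) = 1/2
Σ = 1/2  ⇒  CG² = 1·1/2² = 1/4
CG = +√(1/4) = +0.500000

+0.500000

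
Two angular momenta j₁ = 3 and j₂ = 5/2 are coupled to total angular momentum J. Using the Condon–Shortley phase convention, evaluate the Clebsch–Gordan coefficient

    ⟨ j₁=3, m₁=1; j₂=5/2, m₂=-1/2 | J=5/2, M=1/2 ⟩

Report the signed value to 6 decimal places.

√[6·3!3!2!/9! · 4!2!2!3!3!2!] = √(288/35)
  +(−1)^0/∏(0,3,2,2,1,0)! = 1/24  (running 1/24)
  +(−1)^1/∏(1,2,1,1,2,1)! = -1/4  (running -5/24)
  +(−1)^2/∏(2,1,0,0,3,2)! = 1/24  (running -1/6)
⟨..|..⟩ = √(288/35)·(-1/6) = -0.478091

−√(8/35) ≈ -0.478091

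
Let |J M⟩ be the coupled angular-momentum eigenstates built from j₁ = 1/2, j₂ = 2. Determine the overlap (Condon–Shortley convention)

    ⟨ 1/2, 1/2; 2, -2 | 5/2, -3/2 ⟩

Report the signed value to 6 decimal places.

+0.447214  (= +√(1/5))

j₁+j₂−J=0  J+j₁−j₂=1  J−j₁+j₂=4  j₁+j₂+J+1=6
(j₁±m₁, j₂±m₂, J±M) = (1,0,0,4,1,4)
P² = 576/5
sum k=0..0:
  [0] +1/24 = 1/24
S = 1/24
C² = P²·S² = 1/5 ; C = +0.447214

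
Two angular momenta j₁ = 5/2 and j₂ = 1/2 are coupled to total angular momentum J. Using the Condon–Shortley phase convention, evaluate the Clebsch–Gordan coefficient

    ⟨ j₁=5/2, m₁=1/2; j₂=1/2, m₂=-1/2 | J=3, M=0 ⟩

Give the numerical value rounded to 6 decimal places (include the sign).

+√(1/2) = +0.707107

triangle: 0!×5!×1!/7! = 120/5040
(j±m)!: 3!×2!×0!×1!×3!×3! = 432
prefactor² = (2J+1)×Δ×N² = 72
  k=0: +1/(0!×0!×2!×0!×3!×1!) = 1/12
Σ = 1/12  ⇒  CG² = 72×1/12² = 1/2
CG = +√(1/2) = +0.707107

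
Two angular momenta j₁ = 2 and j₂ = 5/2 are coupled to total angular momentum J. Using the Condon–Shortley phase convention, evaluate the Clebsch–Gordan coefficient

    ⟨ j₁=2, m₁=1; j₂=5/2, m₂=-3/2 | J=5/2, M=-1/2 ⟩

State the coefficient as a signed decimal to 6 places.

+0.414039  (= +√(6/35))

j₁+j₂−J=2  J+j₁−j₂=2  J−j₁+j₂=3  j₁+j₂+J+1=8
(j₁±m₁, j₂±m₂, J±M) = (3,1,1,4,2,3)
P² = 216/35
sum k=0..1:
  [0] +1/4 = 1/4
  [1] −1/12 = -1/12
S = 1/6
C² = P²·S² = 6/35 ; C = +0.414039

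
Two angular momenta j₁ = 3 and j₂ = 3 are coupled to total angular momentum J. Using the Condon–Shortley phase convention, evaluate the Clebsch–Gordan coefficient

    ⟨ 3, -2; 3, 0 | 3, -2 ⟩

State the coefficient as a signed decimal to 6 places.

√[7·3!3!3!/10! · 1!5!3!3!1!5!] = √(216)
  +(−1)^2/∏(2,1,3,1,0,2)! = 1/24  (running 1/24)
  +(−1)^3/∏(3,0,2,0,1,3)! = -1/72  (running 1/36)
⟨..|..⟩ = √(216)·(1/36) = +0.408248

+0.408248  (= +√(1/6))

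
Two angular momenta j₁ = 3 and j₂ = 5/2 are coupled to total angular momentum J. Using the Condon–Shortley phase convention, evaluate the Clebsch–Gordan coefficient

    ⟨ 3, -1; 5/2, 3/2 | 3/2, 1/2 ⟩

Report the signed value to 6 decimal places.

-0.483046

√[4·4!2!1!/8! · 2!4!4!1!2!1!] = √(384/35)
  +(−1)^3/∏(3,1,1,1,1,0)! = -1/6  (running -1/6)
  +(−1)^4/∏(4,0,0,0,2,1)! = 1/48  (running -7/48)
⟨..|..⟩ = √(384/35)·(-7/48) = -0.483046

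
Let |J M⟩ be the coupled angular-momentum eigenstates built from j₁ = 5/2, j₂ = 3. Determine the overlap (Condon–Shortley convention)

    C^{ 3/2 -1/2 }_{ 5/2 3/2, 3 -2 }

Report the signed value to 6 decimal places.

-0.218218  (= −√(1/21))

j₁+j₂−J=4  J+j₁−j₂=1  J−j₁+j₂=2  j₁+j₂+J+1=8
(j₁±m₁, j₂±m₂, J±M) = (4,1,1,5,1,2)
P² = 192/7
sum k=0..1:
  [0] +1/24 = 1/24
  [1] −1/12 = -1/12
S = -1/24
C² = P²·S² = 1/21 ; C = -0.218218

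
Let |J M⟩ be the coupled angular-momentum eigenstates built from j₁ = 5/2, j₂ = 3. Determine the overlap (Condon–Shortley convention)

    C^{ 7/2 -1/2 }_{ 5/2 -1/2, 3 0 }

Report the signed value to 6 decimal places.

−√(4/21) ≈ -0.436436

√[8·2!3!4!/10! · 2!3!3!3!3!4!] = √(6912/175)
  +(−1)^0/∏(0,2,3,3,0,1)! = 1/72  (running 1/72)
  +(−1)^1/∏(1,1,2,2,1,2)! = -1/8  (running -1/9)
  +(−1)^2/∏(2,0,1,1,2,3)! = 1/24  (running -5/72)
⟨..|..⟩ = √(6912/175)·(-5/72) = -0.436436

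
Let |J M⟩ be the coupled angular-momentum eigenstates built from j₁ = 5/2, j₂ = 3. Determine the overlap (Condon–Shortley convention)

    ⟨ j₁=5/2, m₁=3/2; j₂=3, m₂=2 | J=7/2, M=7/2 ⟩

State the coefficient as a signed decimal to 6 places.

j₁+j₂−J=2  J+j₁−j₂=3  J−j₁+j₂=4  j₁+j₂+J+1=10
(j₁±m₁, j₂±m₂, J±M) = (4,1,5,1,7,0)
P² = 9216
sum k=1..1:
  [1] −1/144 = -1/144
S = -1/144
C² = P²·S² = 4/9 ; C = -0.666667

−√(4/9) = -0.666667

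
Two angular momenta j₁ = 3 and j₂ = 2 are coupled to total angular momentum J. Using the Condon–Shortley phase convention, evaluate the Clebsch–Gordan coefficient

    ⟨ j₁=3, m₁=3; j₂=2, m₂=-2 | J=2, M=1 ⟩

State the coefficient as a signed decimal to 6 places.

√[5·3!3!1!/8! · 6!0!0!4!3!1!] = √(3240/7)
  +(−1)^0/∏(0,3,0,0,3,1)! = 1/36  (running 1/36)
⟨..|..⟩ = √(3240/7)·(1/36) = +0.597614

+0.597614  (= +√(5/14))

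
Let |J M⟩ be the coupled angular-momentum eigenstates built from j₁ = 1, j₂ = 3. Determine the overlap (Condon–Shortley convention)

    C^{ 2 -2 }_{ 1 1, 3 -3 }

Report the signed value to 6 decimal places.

triangle: 2!*0!*4!/7! = 48/5040
(j±m)!: 2!*0!*0!*6!*0!*4! = 34560
prefactor² = (2J+1)*Δ*N² = 11520/7
  k=0: +1/(0!*2!*0!*0!*0!*4!) = 1/48
Σ = 1/48  ⇒  CG² = 11520/7*1/48² = 5/7
CG = +√(5/7) = +0.845154

+√(5/7) ≈ +0.845154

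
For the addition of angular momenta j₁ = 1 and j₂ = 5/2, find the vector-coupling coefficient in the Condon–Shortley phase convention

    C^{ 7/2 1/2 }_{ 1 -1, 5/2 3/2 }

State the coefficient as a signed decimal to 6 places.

√[8·0!2!5!/8! · 0!2!4!1!4!3!] = √(2304/7)
  +(−1)^0/∏(0,0,2,4,0,1)! = 1/48  (running 1/48)
⟨..|..⟩ = √(2304/7)·(1/48) = +0.377964

+0.377964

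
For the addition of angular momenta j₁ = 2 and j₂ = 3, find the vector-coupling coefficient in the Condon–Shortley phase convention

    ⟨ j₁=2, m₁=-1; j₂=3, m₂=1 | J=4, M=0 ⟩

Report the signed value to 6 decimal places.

j₁+j₂−J=1  J+j₁−j₂=3  J−j₁+j₂=5  j₁+j₂+J+1=10
(j₁±m₁, j₂±m₂, J±M) = (1,3,4,2,4,4)
P² = 10368/35
sum k=0..1:
  [0] +1/144 = 1/144
  [1] −1/24 = -1/24
S = -5/144
C² = P²·S² = 5/14 ; C = -0.597614

-0.597614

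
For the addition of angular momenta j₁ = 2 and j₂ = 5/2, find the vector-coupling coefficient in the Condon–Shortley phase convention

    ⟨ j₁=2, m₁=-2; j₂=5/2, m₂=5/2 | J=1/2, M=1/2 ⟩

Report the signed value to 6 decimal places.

triangle: 4!×0!×1!/6! = 24/720
(j±m)!: 0!×4!×5!×0!×1!×0! = 2880
prefactor² = (2J+1)×Δ×N² = 192
  k=4: +1/(4!×0!×0!×1!×0!×0!) = 1/24
Σ = 1/24  ⇒  CG² = 192×1/24² = 1/3
CG = +√(1/3) = +0.577350

+√(1/3) = +0.577350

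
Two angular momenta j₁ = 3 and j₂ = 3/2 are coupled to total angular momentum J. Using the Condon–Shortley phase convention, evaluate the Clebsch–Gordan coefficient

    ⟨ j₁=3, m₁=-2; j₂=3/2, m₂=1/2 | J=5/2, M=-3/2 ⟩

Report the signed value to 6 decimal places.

+0.267261  (= +√(1/14))

√[6·2!4!1!/8! · 1!5!2!1!1!4!] = √(288/7)
  +(−1)^1/∏(1,1,4,1,0,0)! = -1/24  (running -1/24)
  +(−1)^2/∏(2,0,3,0,1,1)! = 1/12  (running 1/24)
⟨..|..⟩ = √(288/7)·(1/24) = +0.267261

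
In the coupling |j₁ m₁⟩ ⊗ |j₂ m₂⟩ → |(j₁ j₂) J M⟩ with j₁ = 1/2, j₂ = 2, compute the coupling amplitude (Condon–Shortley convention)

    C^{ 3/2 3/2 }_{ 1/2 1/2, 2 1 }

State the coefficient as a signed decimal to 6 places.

triangle: 1!×0!×3!/5! = 6/120
(j±m)!: 1!×0!×3!×1!×3!×0! = 36
prefactor² = (2J+1)×Δ×N² = 36/5
  k=0: +1/(0!×1!×0!×3!×0!×0!) = 1/6
Σ = 1/6  ⇒  CG² = 36/5×1/6² = 1/5
CG = +√(1/5) = +0.447214

+0.447214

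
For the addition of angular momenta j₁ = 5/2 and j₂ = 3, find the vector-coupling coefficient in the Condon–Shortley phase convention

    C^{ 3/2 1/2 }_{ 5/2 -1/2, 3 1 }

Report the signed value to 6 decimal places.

-0.097590

√[4·4!1!2!/8! · 2!3!4!2!2!1!] = √(192/35)
  +(−1)^2/∏(2,2,1,2,0,0)! = 1/8  (running 1/8)
  +(−1)^3/∏(3,1,0,1,1,1)! = -1/6  (running -1/24)
⟨..|..⟩ = √(192/35)·(-1/24) = -0.097590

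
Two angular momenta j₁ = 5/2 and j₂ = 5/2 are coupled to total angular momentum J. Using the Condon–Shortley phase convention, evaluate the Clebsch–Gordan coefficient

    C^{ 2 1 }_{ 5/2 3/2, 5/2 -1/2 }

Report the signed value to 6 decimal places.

-0.377964

triangle: 3!×2!×2!/8! = 24/40320
(j±m)!: 4!×1!×2!×3!×3!×1! = 1728
prefactor² = (2J+1)×Δ×N² = 36/7
  k=0: +1/(0!×3!×1!×2!×1!×0!) = 1/12
  k=1: −1/(1!×2!×0!×1!×2!×1!) = -1/4
Σ = -1/6  ⇒  CG² = 36/7×(-1/6)² = 1/7
CG = −√(1/7) = -0.377964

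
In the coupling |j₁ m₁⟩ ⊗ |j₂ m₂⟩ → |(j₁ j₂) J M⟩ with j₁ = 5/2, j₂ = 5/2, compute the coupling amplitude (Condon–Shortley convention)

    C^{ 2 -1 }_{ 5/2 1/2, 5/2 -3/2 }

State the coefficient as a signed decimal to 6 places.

√[5·3!2!2!/8! · 3!2!1!4!1!3!] = √(36/7)
  +(−1)^0/∏(0,3,2,1,0,1)! = 1/12  (running 1/12)
  +(−1)^1/∏(1,2,1,0,1,2)! = -1/4  (running -1/6)
⟨..|..⟩ = √(36/7)·(-1/6) = -0.377964

-0.377964  (= −√(1/7))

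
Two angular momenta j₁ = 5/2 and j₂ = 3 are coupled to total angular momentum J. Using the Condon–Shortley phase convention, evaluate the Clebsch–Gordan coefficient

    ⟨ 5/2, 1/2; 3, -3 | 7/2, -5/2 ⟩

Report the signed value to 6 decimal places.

triangle: 2!·3!·4!/10! = 288/3628800
(j±m)!: 3!·2!·0!·6!·1!·6! = 6220800
prefactor² = (2J+1)·Δ·N² = 27648/7
  k=0: +1/(0!·2!·2!·0!·1!·4!) = 1/96
Σ = 1/96  ⇒  CG² = 27648/7·1/96² = 3/7
CG = +√(3/7) = +0.654654

+√(3/7) = +0.654654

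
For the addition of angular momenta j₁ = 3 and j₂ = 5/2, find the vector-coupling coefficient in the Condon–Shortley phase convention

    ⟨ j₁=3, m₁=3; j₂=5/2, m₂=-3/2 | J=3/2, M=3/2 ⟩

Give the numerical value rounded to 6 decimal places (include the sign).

+0.462910  (= +√(3/14))

j₁+j₂−J=4  J+j₁−j₂=2  J−j₁+j₂=1  j₁+j₂+J+1=8
(j₁±m₁, j₂±m₂, J±M) = (6,0,1,4,3,0)
P² = 3456/7
sum k=0..0:
  [0] +1/48 = 1/48
S = 1/48
C² = P²·S² = 3/14 ; C = +0.462910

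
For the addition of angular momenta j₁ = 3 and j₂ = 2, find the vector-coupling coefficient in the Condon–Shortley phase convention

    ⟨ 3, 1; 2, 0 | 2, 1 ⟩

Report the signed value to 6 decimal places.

-0.377964

triangle: 3!×3!×1!/8! = 36/40320
(j±m)!: 4!×2!×2!×2!×3!×1! = 1152
prefactor² = (2J+1)×Δ×N² = 36/7
  k=1: −1/(1!×2!×1!×1!×2!×0!) = -1/4
  k=2: +1/(2!×1!×0!×0!×3!×1!) = 1/12
Σ = -1/6  ⇒  CG² = 36/7×(-1/6)² = 1/7
CG = −√(1/7) = -0.377964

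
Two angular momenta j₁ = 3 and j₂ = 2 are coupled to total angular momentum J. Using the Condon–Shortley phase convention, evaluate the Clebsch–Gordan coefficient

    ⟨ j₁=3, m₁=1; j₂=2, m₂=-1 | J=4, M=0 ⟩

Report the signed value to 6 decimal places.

√[9·1!5!3!/10! · 4!2!1!3!4!4!] = √(10368/35)
  +(−1)^0/∏(0,1,2,1,3,2)! = 1/24  (running 1/24)
  +(−1)^1/∏(1,0,1,0,4,3)! = -1/144  (running 5/144)
⟨..|..⟩ = √(10368/35)·(5/144) = +0.597614

+√(5/14) ≈ +0.597614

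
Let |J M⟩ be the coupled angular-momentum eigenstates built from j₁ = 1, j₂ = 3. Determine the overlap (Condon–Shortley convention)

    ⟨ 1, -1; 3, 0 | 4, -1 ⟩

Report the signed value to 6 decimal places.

+√(5/14) ≈ +0.597614

j₁+j₂−J=0  J+j₁−j₂=2  J−j₁+j₂=6  j₁+j₂+J+1=9
(j₁±m₁, j₂±m₂, J±M) = (0,2,3,3,3,5)
P² = 12960/7
sum k=0..0:
  [0] +1/72 = 1/72
S = 1/72
C² = P²·S² = 5/14 ; C = +0.597614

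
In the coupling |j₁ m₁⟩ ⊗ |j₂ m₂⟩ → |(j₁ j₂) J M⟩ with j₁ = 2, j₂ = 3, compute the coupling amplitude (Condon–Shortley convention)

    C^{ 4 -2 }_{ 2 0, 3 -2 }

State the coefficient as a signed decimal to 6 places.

+√(12/35) = +0.585540

√[9·1!3!5!/10! · 2!2!1!5!2!6!] = √(8640/7)
  +(−1)^0/∏(0,1,2,1,1,4)! = 1/48  (running 1/48)
  +(−1)^1/∏(1,0,1,0,2,5)! = -1/240  (running 1/60)
⟨..|..⟩ = √(8640/7)·(1/60) = +0.585540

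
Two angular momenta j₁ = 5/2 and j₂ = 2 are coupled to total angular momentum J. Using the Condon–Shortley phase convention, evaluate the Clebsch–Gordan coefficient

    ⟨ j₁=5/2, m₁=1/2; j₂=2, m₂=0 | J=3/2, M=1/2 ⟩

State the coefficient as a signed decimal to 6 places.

-0.239046  (= −√(2/35))

√[4·3!2!1!/7! · 3!2!2!2!2!1!] = √(32/35)
  +(−1)^1/∏(1,2,1,1,1,0)! = -1/2  (running -1/2)
  +(−1)^2/∏(2,1,0,0,2,1)! = 1/4  (running -1/4)
⟨..|..⟩ = √(32/35)·(-1/4) = -0.239046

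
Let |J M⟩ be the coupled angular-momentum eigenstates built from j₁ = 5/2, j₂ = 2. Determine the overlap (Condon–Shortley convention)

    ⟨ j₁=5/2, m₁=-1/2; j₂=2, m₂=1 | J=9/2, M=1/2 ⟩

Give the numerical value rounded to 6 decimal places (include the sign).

+0.563436

triangle: 0!·5!·4!/10! = 2880/3628800
(j±m)!: 2!·3!·3!·1!·5!·4! = 207360
prefactor² = (2J+1)·Δ·N² = 11520/7
  k=0: +1/(0!·0!·3!·3!·2!·1!) = 1/72
Σ = 1/72  ⇒  CG² = 11520/7·1/72² = 20/63
CG = +√(20/63) = +0.563436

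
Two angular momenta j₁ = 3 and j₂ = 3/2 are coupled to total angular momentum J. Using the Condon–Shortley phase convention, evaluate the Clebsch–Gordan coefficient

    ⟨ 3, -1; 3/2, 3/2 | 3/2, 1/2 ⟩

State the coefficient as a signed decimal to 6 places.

j₁+j₂−J=3  J+j₁−j₂=3  J−j₁+j₂=0  j₁+j₂+J+1=7
(j₁±m₁, j₂±m₂, J±M) = (2,4,3,0,2,1)
P² = 576/35
sum k=3..3:
  [3] −1/12 = -1/12
S = -1/12
C² = P²·S² = 4/35 ; C = -0.338062

−√(4/35) ≈ -0.338062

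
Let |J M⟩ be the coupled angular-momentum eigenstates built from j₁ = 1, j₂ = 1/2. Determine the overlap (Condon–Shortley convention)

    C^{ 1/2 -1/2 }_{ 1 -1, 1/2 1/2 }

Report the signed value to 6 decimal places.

triangle: 1!×1!×0!/3! = 1/6
(j±m)!: 0!×2!×1!×0!×0!×1! = 2
prefactor² = (2J+1)×Δ×N² = 2/3
  k=1: −1/(1!×0!×1!×0!×0!×0!) = -1
Σ = -1  ⇒  CG² = 2/3×(-1)² = 2/3
CG = −√(2/3) = -0.816497

−√(2/3) = -0.816497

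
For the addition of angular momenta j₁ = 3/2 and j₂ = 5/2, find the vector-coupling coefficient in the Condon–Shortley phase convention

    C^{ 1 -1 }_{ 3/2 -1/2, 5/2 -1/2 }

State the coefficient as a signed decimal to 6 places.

√[3·3!0!2!/6! · 1!2!2!3!0!2!] = √(12/5)
  +(−1)^2/∏(2,1,0,0,0,2)! = 1/4  (running 1/4)
⟨..|..⟩ = √(12/5)·(1/4) = +0.387298

+0.387298  (= +√(3/20))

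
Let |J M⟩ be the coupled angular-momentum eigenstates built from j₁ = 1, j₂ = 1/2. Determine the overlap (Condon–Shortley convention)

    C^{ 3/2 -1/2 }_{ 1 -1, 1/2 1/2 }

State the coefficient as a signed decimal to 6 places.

√[4·0!2!1!/4! · 0!2!1!0!1!2!] = √(4/3)
  +(−1)^0/∏(0,0,2,1,0,0)! = 1/2  (running 1/2)
⟨..|..⟩ = √(4/3)·(1/2) = +0.577350

+0.577350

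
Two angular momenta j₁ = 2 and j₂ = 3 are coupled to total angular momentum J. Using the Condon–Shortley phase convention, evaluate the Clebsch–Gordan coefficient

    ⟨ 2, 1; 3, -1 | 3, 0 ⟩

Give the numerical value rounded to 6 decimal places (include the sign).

√[7·2!2!4!/9! · 3!1!2!4!3!3!] = √(96/5)
  +(−1)^0/∏(0,2,1,2,1,2)! = 1/8  (running 1/8)
  +(−1)^1/∏(1,1,0,1,2,3)! = -1/12  (running 1/24)
⟨..|..⟩ = √(96/5)·(1/24) = +0.182574

+0.182574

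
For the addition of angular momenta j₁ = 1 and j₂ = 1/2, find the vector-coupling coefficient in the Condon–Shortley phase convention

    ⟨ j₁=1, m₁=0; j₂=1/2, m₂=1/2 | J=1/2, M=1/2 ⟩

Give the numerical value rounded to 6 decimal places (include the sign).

j₁+j₂−J=1  J+j₁−j₂=1  J−j₁+j₂=0  j₁+j₂+J+1=3
(j₁±m₁, j₂±m₂, J±M) = (1,1,1,0,1,0)
P² = 1/3
sum k=1..1:
  [1] −1/1 = -1
S = -1
C² = P²·S² = 1/3 ; C = -0.577350

-0.577350  (= −√(1/3))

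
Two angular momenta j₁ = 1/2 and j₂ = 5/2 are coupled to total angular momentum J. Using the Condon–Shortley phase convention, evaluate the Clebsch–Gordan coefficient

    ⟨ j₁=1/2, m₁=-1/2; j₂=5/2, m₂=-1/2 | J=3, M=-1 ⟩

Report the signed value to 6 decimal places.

triangle: 0!*1!*5!/7! = 120/5040
(j±m)!: 0!*1!*2!*3!*2!*4! = 576
prefactor² = (2J+1)*Δ*N² = 96
  k=0: +1/(0!*0!*1!*2!*0!*3!) = 1/12
Σ = 1/12  ⇒  CG² = 96*1/12² = 2/3
CG = +√(2/3) = +0.816497

+0.816497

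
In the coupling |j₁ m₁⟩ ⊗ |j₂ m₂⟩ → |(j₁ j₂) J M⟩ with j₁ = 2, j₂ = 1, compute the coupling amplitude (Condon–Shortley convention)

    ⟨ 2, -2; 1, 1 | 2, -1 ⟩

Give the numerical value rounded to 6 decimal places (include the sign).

-0.577350  (= −√(1/3))

j₁+j₂−J=1  J+j₁−j₂=3  J−j₁+j₂=1  j₁+j₂+J+1=6
(j₁±m₁, j₂±m₂, J±M) = (0,4,2,0,1,3)
P² = 12
sum k=1..1:
  [1] −1/6 = -1/6
S = -1/6
C² = P²·S² = 1/3 ; C = -0.577350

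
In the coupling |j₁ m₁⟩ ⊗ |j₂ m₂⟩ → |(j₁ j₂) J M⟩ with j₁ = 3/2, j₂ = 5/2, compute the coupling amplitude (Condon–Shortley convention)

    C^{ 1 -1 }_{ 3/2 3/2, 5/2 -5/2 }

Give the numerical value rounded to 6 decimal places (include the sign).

triangle: 3!×0!×2!/6! = 12/720
(j±m)!: 3!×0!×0!×5!×0!×2! = 1440
prefactor² = (2J+1)×Δ×N² = 72
  k=0: +1/(0!×3!×0!×0!×0!×2!) = 1/12
Σ = 1/12  ⇒  CG² = 72×1/12² = 1/2
CG = +√(1/2) = +0.707107

+0.707107  (= +√(1/2))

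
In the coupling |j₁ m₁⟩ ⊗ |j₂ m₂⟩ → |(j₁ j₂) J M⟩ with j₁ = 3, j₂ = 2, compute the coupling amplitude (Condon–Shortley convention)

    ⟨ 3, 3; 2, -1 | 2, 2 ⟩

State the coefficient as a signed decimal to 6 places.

+0.597614  (= +√(5/14))

triangle: 3!*3!*1!/8! = 36/40320
(j±m)!: 6!*0!*1!*3!*4!*0! = 103680
prefactor² = (2J+1)*Δ*N² = 3240/7
  k=0: +1/(0!*3!*0!*1!*3!*0!) = 1/36
Σ = 1/36  ⇒  CG² = 3240/7*1/36² = 5/14
CG = +√(5/14) = +0.597614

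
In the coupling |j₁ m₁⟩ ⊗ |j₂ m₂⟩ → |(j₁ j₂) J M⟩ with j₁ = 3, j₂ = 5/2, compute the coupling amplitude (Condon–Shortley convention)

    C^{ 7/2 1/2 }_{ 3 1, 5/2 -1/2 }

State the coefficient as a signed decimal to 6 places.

-0.125988

j₁+j₂−J=2  J+j₁−j₂=4  J−j₁+j₂=3  j₁+j₂+J+1=10
(j₁±m₁, j₂±m₂, J±M) = (4,2,2,3,4,3)
P² = 9216/175
sum k=0..2:
  [0] +1/16 = 1/16
  [1] −1/12 = -1/12
  [2] +1/288 = 1/288
S = -5/288
C² = P²·S² = 1/63 ; C = -0.125988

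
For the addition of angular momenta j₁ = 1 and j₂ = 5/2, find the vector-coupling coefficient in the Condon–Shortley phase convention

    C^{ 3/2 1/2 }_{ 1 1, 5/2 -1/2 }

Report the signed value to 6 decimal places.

+√(1/5) ≈ +0.447214

j₁+j₂−J=2  J+j₁−j₂=0  J−j₁+j₂=3  j₁+j₂+J+1=6
(j₁±m₁, j₂±m₂, J±M) = (2,0,2,3,2,1)
P² = 16/5
sum k=0..0:
  [0] +1/4 = 1/4
S = 1/4
C² = P²·S² = 1/5 ; C = +0.447214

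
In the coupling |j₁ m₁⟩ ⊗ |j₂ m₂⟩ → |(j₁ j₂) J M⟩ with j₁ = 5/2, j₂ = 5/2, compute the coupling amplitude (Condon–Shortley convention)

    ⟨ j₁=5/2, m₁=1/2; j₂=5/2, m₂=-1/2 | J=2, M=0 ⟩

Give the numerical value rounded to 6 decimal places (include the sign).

−√(4/21) ≈ -0.436436

j₁+j₂−J=3  J+j₁−j₂=2  J−j₁+j₂=2  j₁+j₂+J+1=8
(j₁±m₁, j₂±m₂, J±M) = (3,2,2,3,2,2)
P² = 12/7
sum k=0..2:
  [0] +1/24 = 1/24
  [1] −1/2 = -1/2
  [2] +1/8 = 1/8
S = -1/3
C² = P²·S² = 4/21 ; C = -0.436436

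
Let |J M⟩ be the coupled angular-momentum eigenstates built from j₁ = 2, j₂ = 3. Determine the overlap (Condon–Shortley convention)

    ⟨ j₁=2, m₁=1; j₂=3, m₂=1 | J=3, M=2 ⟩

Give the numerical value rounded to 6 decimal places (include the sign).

√[7·2!2!4!/9! · 3!1!4!2!5!1!] = √(64)
  +(−1)^0/∏(0,2,1,4,1,0)! = 1/48  (running 1/48)
  +(−1)^1/∏(1,1,0,3,2,1)! = -1/12  (running -1/16)
⟨..|..⟩ = √(64)·(-1/16) = -0.500000

-0.500000  (= −√(1/4))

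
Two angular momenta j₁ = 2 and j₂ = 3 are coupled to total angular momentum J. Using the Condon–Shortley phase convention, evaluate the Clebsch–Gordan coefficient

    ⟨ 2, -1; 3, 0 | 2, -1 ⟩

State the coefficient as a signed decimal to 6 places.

triangle: 3!×1!×3!/8! = 36/40320
(j±m)!: 1!×3!×3!×3!×1!×3! = 1296
prefactor² = (2J+1)×Δ×N² = 81/14
  k=2: +1/(2!×1!×1!×1!×0!×2!) = 1/4
  k=3: −1/(3!×0!×0!×0!×1!×3!) = -1/36
Σ = 2/9  ⇒  CG² = 81/14×2/9² = 2/7
CG = +√(2/7) = +0.534522

+0.534522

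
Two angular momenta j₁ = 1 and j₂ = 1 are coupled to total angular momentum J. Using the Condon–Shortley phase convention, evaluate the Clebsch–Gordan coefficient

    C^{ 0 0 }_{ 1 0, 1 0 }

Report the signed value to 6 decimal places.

j₁+j₂−J=2  J+j₁−j₂=0  J−j₁+j₂=0  j₁+j₂+J+1=3
(j₁±m₁, j₂±m₂, J±M) = (1,1,1,1,0,0)
P² = 1/3
sum k=1..1:
  [1] −1/1 = -1
S = -1
C² = P²·S² = 1/3 ; C = -0.577350

-0.577350  (= −√(1/3))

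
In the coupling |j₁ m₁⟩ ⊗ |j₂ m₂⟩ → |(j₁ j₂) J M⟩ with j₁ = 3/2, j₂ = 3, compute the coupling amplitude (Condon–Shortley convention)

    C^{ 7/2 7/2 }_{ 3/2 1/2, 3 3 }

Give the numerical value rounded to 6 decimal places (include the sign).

-0.816497

j₁+j₂−J=1  J+j₁−j₂=2  J−j₁+j₂=5  j₁+j₂+J+1=9
(j₁±m₁, j₂±m₂, J±M) = (2,1,6,0,7,0)
P² = 38400
sum k=1..1:
  [1] −1/240 = -1/240
S = -1/240
C² = P²·S² = 2/3 ; C = -0.816497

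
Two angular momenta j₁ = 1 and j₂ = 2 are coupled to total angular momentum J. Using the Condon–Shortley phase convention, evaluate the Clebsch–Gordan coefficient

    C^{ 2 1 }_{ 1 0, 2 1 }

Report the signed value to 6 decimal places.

−√(1/6) = -0.408248

√[5·1!1!3!/6! · 1!1!3!1!3!1!] = √(3/2)
  +(−1)^0/∏(0,1,1,3,0,0)! = 1/6  (running 1/6)
  +(−1)^1/∏(1,0,0,2,1,1)! = -1/2  (running -1/3)
⟨..|..⟩ = √(3/2)·(-1/3) = -0.408248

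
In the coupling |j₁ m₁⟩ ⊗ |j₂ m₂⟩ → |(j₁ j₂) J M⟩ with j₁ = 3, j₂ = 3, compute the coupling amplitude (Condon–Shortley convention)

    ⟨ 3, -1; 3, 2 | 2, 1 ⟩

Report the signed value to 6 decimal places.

j₁+j₂−J=4  J+j₁−j₂=2  J−j₁+j₂=2  j₁+j₂+J+1=9
(j₁±m₁, j₂±m₂, J±M) = (2,4,5,1,3,1)
P² = 320/7
sum k=3..4:
  [3] −1/12 = -1/12
  [4] +1/48 = 1/48
S = -1/16
C² = P²·S² = 5/28 ; C = -0.422577

-0.422577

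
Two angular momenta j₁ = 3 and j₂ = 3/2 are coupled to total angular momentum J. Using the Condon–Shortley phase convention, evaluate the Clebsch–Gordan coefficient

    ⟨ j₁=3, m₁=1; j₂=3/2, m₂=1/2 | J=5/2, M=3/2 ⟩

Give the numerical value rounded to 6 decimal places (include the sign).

j₁+j₂−J=2  J+j₁−j₂=4  J−j₁+j₂=1  j₁+j₂+J+1=8
(j₁±m₁, j₂±m₂, J±M) = (4,2,2,1,4,1)
P² = 576/35
sum k=1..2:
  [1] −1/6 = -1/6
  [2] +1/48 = 1/48
S = -7/48
C² = P²·S² = 7/20 ; C = -0.591608

−√(7/20) ≈ -0.591608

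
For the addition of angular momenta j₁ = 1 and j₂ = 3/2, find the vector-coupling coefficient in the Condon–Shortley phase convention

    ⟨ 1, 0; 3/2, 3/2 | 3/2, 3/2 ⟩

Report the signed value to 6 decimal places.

−√(3/5) = -0.774597

√[4·1!1!2!/5! · 1!1!3!0!3!0!] = √(12/5)
  +(−1)^1/∏(1,0,0,2,1,0)! = -1/2  (running -1/2)
⟨..|..⟩ = √(12/5)·(-1/2) = -0.774597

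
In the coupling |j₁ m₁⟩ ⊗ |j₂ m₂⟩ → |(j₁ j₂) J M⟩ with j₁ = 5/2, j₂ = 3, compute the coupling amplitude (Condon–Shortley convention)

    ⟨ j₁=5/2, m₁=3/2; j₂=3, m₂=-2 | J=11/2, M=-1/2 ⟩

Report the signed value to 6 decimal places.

+0.254824

triangle: 0!·5!·6!/12! = 86400/479001600
(j±m)!: 4!·1!·1!·5!·5!·6! = 248832000
prefactor² = (2J+1)·Δ·N² = 41472000/77
  k=0: +1/(0!·0!·1!·1!·4!·5!) = 1/2880
Σ = 1/2880  ⇒  CG² = 41472000/77·1/2880² = 5/77
CG = +√(5/77) = +0.254824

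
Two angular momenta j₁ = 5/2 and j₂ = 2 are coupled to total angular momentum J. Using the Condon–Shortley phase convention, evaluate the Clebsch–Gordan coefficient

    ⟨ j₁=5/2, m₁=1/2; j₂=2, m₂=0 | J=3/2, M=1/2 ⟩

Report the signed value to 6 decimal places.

−√(2/35) ≈ -0.239046

j₁+j₂−J=3  J+j₁−j₂=2  J−j₁+j₂=1  j₁+j₂+J+1=7
(j₁±m₁, j₂±m₂, J±M) = (3,2,2,2,2,1)
P² = 32/35
sum k=1..2:
  [1] −1/2 = -1/2
  [2] +1/4 = 1/4
S = -1/4
C² = P²·S² = 2/35 ; C = -0.239046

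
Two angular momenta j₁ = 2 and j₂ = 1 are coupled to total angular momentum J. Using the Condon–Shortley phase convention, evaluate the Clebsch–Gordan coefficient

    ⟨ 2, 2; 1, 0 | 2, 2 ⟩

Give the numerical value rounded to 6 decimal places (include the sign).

j₁+j₂−J=1  J+j₁−j₂=3  J−j₁+j₂=1  j₁+j₂+J+1=6
(j₁±m₁, j₂±m₂, J±M) = (4,0,1,1,4,0)
P² = 24
sum k=0..0:
  [0] +1/6 = 1/6
S = 1/6
C² = P²·S² = 2/3 ; C = +0.816497

+√(2/3) ≈ +0.816497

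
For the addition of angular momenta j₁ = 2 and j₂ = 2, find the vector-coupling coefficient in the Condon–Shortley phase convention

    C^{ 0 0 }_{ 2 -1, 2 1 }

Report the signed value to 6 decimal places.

-0.447214

j₁+j₂−J=4  J+j₁−j₂=0  J−j₁+j₂=0  j₁+j₂+J+1=5
(j₁±m₁, j₂±m₂, J±M) = (1,3,3,1,0,0)
P² = 36/5
sum k=3..3:
  [3] −1/6 = -1/6
S = -1/6
C² = P²·S² = 1/5 ; C = -0.447214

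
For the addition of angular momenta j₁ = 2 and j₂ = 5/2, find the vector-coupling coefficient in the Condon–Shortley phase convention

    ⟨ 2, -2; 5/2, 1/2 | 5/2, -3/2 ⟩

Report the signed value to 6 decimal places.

j₁+j₂−J=2  J+j₁−j₂=2  J−j₁+j₂=3  j₁+j₂+J+1=8
(j₁±m₁, j₂±m₂, J±M) = (0,4,3,2,1,4)
P² = 864/35
sum k=2..2:
  [2] +1/8 = 1/8
S = 1/8
C² = P²·S² = 27/70 ; C = +0.621059

+0.621059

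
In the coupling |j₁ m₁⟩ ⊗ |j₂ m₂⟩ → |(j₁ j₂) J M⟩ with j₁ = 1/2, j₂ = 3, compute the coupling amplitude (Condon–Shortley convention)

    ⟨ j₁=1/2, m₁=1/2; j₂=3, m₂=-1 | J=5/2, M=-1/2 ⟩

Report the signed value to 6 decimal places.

+0.755929

√[6·1!0!5!/7! · 1!0!2!4!2!3!] = √(576/7)
  +(−1)^0/∏(0,1,0,2,0,3)! = 1/12  (running 1/12)
⟨..|..⟩ = √(576/7)·(1/12) = +0.755929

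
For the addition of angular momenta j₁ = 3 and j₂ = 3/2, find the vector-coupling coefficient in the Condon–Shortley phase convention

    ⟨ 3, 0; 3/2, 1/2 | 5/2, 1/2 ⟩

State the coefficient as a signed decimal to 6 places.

√[6·2!4!1!/8! · 3!3!2!1!3!2!] = √(216/35)
  +(−1)^1/∏(1,1,2,1,2,0)! = -1/4  (running -1/4)
  +(−1)^2/∏(2,0,1,0,3,1)! = 1/12  (running -1/6)
⟨..|..⟩ = √(216/35)·(-1/6) = -0.414039

−√(6/35) ≈ -0.414039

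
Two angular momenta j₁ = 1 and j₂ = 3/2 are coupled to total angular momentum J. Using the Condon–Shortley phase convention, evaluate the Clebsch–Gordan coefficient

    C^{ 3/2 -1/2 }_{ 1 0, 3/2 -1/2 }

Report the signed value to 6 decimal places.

+√(1/15) = +0.258199

triangle: 1!×1!×2!/5! = 2/120
(j±m)!: 1!×1!×1!×2!×1!×2! = 4
prefactor² = (2J+1)×Δ×N² = 4/15
  k=0: +1/(0!×1!×1!×1!×0!×1!) = 1
  k=1: −1/(1!×0!×0!×0!×1!×2!) = -1/2
Σ = 1/2  ⇒  CG² = 4/15×1/2² = 1/15
CG = +√(1/15) = +0.258199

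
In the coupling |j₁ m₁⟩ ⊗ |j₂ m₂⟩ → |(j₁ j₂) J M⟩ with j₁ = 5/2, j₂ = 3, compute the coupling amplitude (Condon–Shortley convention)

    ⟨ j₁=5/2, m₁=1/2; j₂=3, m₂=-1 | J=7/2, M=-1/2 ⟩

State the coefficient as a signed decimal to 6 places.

triangle: 2!×3!×4!/10! = 288/3628800
(j±m)!: 3!×2!×2!×4!×3!×4! = 82944
prefactor² = (2J+1)×Δ×N² = 9216/175
  k=0: +1/(0!×2!×2!×2!×1!×2!) = 1/16
  k=1: −1/(1!×1!×1!×1!×2!×3!) = -1/12
  k=2: +1/(2!×0!×0!×0!×3!×4!) = 1/288
Σ = -5/288  ⇒  CG² = 9216/175×(-5/288)² = 1/63
CG = −√(1/63) = -0.125988

−√(1/63) ≈ -0.125988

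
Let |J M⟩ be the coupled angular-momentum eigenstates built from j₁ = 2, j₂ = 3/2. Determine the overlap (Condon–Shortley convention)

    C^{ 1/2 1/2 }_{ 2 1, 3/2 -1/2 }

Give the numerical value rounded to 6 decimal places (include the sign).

−√(3/10) = -0.547723

√[2·3!1!0!/5! · 3!1!1!2!1!0!] = √(6/5)
  +(−1)^1/∏(1,2,0,0,1,0)! = -1/2  (running -1/2)
⟨..|..⟩ = √(6/5)·(-1/2) = -0.547723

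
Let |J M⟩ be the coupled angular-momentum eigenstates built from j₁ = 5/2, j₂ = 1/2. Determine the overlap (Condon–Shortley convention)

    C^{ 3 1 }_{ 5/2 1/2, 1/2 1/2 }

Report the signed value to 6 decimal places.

triangle: 0!·5!·1!/7! = 120/5040
(j±m)!: 3!·2!·1!·0!·4!·2! = 576
prefactor² = (2J+1)·Δ·N² = 96
  k=0: +1/(0!·0!·2!·1!·3!·0!) = 1/12
Σ = 1/12  ⇒  CG² = 96·1/12² = 2/3
CG = +√(2/3) = +0.816497

+√(2/3) ≈ +0.816497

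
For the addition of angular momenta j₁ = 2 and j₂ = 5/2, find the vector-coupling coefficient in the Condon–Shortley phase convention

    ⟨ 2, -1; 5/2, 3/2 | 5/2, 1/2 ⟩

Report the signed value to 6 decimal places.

+0.414039  (= +√(6/35))

triangle: 2!*2!*3!/8! = 24/40320
(j±m)!: 1!*3!*4!*1!*3!*2! = 1728
prefactor² = (2J+1)*Δ*N² = 216/35
  k=1: −1/(1!*1!*2!*3!*0!*0!) = -1/12
  k=2: +1/(2!*0!*1!*2!*1!*1!) = 1/4
Σ = 1/6  ⇒  CG² = 216/35*1/6² = 6/35
CG = +√(6/35) = +0.414039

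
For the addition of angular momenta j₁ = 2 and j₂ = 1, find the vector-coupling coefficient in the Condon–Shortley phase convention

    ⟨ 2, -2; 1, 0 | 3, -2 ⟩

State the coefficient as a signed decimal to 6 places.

triangle: 0!×4!×2!/7! = 48/5040
(j±m)!: 0!×4!×1!×1!×1!×5! = 2880
prefactor² = (2J+1)×Δ×N² = 192
  k=0: +1/(0!×0!×4!×1!×0!×1!) = 1/24
Σ = 1/24  ⇒  CG² = 192×1/24² = 1/3
CG = +√(1/3) = +0.577350

+0.577350  (= +√(1/3))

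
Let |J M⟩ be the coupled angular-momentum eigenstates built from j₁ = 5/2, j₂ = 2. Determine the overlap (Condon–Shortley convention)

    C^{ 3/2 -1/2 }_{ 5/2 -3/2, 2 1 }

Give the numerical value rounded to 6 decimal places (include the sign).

triangle: 3!·2!·1!/7! = 12/5040
(j±m)!: 1!·4!·3!·1!·1!·2! = 288
prefactor² = (2J+1)·Δ·N² = 96/35
  k=2: +1/(2!·1!·2!·1!·0!·0!) = 1/4
  k=3: −1/(3!·0!·1!·0!·1!·1!) = -1/6
Σ = 1/12  ⇒  CG² = 96/35·1/12² = 2/105
CG = +√(2/105) = +0.138013

+√(2/105) = +0.138013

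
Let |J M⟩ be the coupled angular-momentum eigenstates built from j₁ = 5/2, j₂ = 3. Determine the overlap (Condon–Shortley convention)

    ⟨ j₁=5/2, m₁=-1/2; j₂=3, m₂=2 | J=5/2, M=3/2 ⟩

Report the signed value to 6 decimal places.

+0.267261

triangle: 3!×2!×3!/9! = 72/362880
(j±m)!: 2!×3!×5!×1!×4!×1! = 34560
prefactor² = (2J+1)×Δ×N² = 288/7
  k=2: +1/(2!×1!×1!×3!×1!×0!) = 1/12
  k=3: −1/(3!×0!×0!×2!×2!×1!) = -1/24
Σ = 1/24  ⇒  CG² = 288/7×1/24² = 1/14
CG = +√(1/14) = +0.267261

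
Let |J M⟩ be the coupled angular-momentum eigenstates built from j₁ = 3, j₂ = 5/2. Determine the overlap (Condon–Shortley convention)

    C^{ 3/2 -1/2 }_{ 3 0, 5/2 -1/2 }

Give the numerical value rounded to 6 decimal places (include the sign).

+0.338062  (= +√(4/35))

√[4·4!2!1!/8! · 3!3!2!3!1!2!] = √(144/35)
  +(−1)^1/∏(1,3,2,1,0,0)! = -1/12  (running -1/12)
  +(−1)^2/∏(2,2,1,0,1,1)! = 1/4  (running 1/6)
⟨..|..⟩ = √(144/35)·(1/6) = +0.338062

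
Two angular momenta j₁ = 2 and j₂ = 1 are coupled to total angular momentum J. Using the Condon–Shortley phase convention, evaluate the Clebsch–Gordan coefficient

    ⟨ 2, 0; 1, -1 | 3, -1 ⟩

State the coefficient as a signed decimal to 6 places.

+0.632456

√[7·0!4!2!/7! · 2!2!0!2!2!4!] = √(128/5)
  +(−1)^0/∏(0,0,2,0,2,2)! = 1/8  (running 1/8)
⟨..|..⟩ = √(128/5)·(1/8) = +0.632456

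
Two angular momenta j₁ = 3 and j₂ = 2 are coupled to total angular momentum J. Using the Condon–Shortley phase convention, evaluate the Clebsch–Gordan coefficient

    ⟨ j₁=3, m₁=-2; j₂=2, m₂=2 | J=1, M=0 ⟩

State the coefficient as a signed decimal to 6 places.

triangle: 4!*2!*0!/7! = 48/5040
(j±m)!: 1!*5!*4!*0!*1!*1! = 2880
prefactor² = (2J+1)*Δ*N² = 576/7
  k=4: +1/(4!*0!*1!*0!*1!*0!) = 1/24
Σ = 1/24  ⇒  CG² = 576/7*1/24² = 1/7
CG = +√(1/7) = +0.377964

+√(1/7) ≈ +0.377964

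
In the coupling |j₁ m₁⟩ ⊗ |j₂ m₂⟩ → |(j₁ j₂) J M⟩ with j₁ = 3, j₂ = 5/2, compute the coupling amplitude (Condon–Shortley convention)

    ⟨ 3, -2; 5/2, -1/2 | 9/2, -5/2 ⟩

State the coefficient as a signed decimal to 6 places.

−√(49/198) = -0.497468

√[10·1!5!4!/11! · 1!5!2!3!2!7!] = √(115200/11)
  +(−1)^0/∏(0,1,5,2,0,2)! = 1/480  (running 1/480)
  +(−1)^1/∏(1,0,4,1,1,3)! = -1/144  (running -7/1440)
⟨..|..⟩ = √(115200/11)·(-7/1440) = -0.497468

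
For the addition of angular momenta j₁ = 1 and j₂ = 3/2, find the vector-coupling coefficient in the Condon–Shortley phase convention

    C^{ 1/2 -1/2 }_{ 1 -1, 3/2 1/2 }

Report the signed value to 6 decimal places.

+√(1/6) = +0.408248

triangle: 2!*0!*1!/4! = 2/24
(j±m)!: 0!*2!*2!*1!*0!*1! = 4
prefactor² = (2J+1)*Δ*N² = 2/3
  k=2: +1/(2!*0!*0!*0!*0!*1!) = 1/2
Σ = 1/2  ⇒  CG² = 2/3*1/2² = 1/6
CG = +√(1/6) = +0.408248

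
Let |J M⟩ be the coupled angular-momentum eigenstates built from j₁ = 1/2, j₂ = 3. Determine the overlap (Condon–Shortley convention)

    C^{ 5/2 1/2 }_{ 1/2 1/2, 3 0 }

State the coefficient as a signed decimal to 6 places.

+0.654654

triangle: 1!×0!×5!/7! = 120/5040
(j±m)!: 1!×0!×3!×3!×3!×2! = 432
prefactor² = (2J+1)×Δ×N² = 432/7
  k=0: +1/(0!×1!×0!×3!×0!×2!) = 1/12
Σ = 1/12  ⇒  CG² = 432/7×1/12² = 3/7
CG = +√(3/7) = +0.654654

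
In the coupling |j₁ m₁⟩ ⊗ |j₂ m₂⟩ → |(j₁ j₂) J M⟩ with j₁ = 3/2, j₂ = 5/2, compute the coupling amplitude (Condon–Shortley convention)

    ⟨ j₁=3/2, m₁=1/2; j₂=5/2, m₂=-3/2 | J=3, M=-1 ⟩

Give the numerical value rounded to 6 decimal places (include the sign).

+√(49/120) ≈ +0.639010

√[7·1!2!4!/8! · 2!1!1!4!2!4!] = √(96/5)
  +(−1)^0/∏(0,1,1,1,1,3)! = 1/6  (running 1/6)
  +(−1)^1/∏(1,0,0,0,2,4)! = -1/48  (running 7/48)
⟨..|..⟩ = √(96/5)·(7/48) = +0.639010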